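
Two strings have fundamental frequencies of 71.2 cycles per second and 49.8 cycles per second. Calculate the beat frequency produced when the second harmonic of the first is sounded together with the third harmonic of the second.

Second harmonic of the first: 2·71.2 = 142.4 Hz.
Third harmonic of the second: 3·49.8 = 149.4 Hz.
f_beat = |142.4 − 149.4| = 7.0 Hz.

7.0 Hz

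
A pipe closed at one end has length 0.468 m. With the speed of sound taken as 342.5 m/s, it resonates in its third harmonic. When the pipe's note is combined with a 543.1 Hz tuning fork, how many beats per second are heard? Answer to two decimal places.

Closed pipe (odd harmonics): f_n = n·v/(4L) = 3·342.5/(4·0.468) = 548.8782 Hz.
f_beat = |548.8782 − 543.1| = 5.78 Hz.

5.78 Hz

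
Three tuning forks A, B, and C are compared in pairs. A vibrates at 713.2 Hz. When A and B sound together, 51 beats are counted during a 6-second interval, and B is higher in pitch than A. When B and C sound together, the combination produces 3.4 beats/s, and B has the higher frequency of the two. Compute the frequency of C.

A–B: Beat frequency = 51/6 = 8.5 Hz.
B is above A, so f_B = 713.2 + 8.5 = 721.7 Hz.
C is below B, so f_C = 721.7 − 3.4 = 718.3 Hz.

718.3 Hz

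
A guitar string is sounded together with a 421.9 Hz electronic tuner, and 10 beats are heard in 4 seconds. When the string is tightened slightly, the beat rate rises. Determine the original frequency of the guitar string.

Beat frequency = 10/4 = 2.5 Hz.
|f − 421.9| = 2.5, so the guitar string was at either 419.4 Hz or 424.4 Hz.
Increasing tension raises a string's frequency; the adjustment raises the guitar string's frequency.
The beat rate rose, so the adjustment moved the guitar string further from 421.9 Hz — it was already above the reference.

424.4 Hz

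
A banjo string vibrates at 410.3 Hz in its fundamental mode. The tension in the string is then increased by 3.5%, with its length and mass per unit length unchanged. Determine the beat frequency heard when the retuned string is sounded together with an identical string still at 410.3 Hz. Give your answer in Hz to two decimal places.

7.12 Hz

For a string, f ∝ √T, so the new frequency is 410.3·√1.035 = 417.4185 Hz.
f_beat = |417.4185 − 410.3| = 7.12 Hz.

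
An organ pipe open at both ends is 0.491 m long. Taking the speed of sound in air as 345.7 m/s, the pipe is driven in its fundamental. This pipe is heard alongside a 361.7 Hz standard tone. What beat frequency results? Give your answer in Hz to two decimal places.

9.66 Hz

Open pipe: f_n = n·v/(2L) = 1·345.7/(2·0.491) = 352.0367 Hz.
f_beat = |352.0367 − 361.7| = 9.66 Hz.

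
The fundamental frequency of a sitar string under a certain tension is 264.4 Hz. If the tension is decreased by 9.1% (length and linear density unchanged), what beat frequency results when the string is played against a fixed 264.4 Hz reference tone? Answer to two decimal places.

12.32 Hz

For a string, f ∝ √T, so the new frequency is 264.4·√0.909 = 252.0829 Hz.
f_beat = |252.0829 − 264.4| = 12.32 Hz.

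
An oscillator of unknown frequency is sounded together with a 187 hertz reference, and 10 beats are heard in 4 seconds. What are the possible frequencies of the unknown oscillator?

184.5 Hz or 189.5 Hz

Beat frequency = 10/4 = 2.5 Hz.
|f − 187| = 2.5, so f = 187 ± 2.5.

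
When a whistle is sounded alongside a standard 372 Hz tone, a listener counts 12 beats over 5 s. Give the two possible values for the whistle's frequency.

369.6 Hz or 374.4 Hz

Beat frequency = 12/5 = 2.4 Hz.
|f − 372| = 2.4, so f = 372 ± 2.4.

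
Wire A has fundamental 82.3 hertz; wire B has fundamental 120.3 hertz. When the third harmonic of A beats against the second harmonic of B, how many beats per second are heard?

Third harmonic of the first: 3·82.3 = 246.9 Hz.
Second harmonic of the second: 2·120.3 = 240.6 Hz.
f_beat = |246.9 − 240.6| = 6.3 Hz.

6.3 Hz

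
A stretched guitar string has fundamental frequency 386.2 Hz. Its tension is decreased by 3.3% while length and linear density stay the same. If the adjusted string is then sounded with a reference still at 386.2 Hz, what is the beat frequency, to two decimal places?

For a string, f ∝ √T, so the new frequency is 386.2·√0.967 = 379.7742 Hz.
f_beat = |379.7742 − 386.2| = 6.43 Hz.

6.43 Hz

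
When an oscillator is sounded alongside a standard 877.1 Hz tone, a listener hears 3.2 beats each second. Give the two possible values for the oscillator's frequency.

|f − 877.1| = 3.2, so f = 877.1 ± 3.2.

873.9 Hz or 880.3 Hz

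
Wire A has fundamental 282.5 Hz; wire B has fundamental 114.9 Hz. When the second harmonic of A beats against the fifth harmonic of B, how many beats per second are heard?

9.5 Hz

Second harmonic of the first: 2·282.5 = 565.0 Hz.
Fifth harmonic of the second: 5·114.9 = 574.5 Hz.
f_beat = |565.0 − 574.5| = 9.5 Hz.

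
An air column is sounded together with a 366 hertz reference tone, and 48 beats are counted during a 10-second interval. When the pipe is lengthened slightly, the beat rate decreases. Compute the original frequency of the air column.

370.8 Hz

Beat frequency = 48/10 = 4.8 Hz.
|f − 366| = 4.8, so the air column was at either 361.2 Hz or 370.8 Hz.
A longer pipe has a lower fundamental; the adjustment lowers the air column's frequency.
The beat rate fell, so the adjustment moved the air column toward 366 Hz — it must have started above the reference.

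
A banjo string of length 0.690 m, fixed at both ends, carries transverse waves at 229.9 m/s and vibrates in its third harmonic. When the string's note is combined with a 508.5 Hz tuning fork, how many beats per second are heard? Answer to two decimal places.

For a string fixed at both ends, f_n = n·v/(2L) = 3·229.9/(2·0.690) = 499.7826 Hz.
f_beat = |499.7826 − 508.5| = 8.72 Hz.

8.72 Hz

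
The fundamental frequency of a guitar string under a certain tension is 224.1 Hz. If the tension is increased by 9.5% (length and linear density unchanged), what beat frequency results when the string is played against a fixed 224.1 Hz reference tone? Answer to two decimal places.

10.40 Hz

For a string, f ∝ √T, so the new frequency is 224.1·√1.095 = 234.5033 Hz.
f_beat = |234.5033 − 224.1| = 10.40 Hz.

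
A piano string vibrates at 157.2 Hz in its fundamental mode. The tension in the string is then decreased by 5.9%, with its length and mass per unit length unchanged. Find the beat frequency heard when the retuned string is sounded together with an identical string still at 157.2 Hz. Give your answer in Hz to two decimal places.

For a string, f ∝ √T, so the new frequency is 157.2·√0.941 = 152.4921 Hz.
f_beat = |152.4921 − 157.2| = 4.71 Hz.

4.71 Hz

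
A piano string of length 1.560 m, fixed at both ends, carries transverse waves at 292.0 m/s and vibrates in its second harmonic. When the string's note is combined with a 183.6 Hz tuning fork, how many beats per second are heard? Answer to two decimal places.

3.58 Hz

For a string fixed at both ends, f_n = n·v/(2L) = 2·292.0/(2·1.560) = 187.1795 Hz.
f_beat = |187.1795 − 183.6| = 3.58 Hz.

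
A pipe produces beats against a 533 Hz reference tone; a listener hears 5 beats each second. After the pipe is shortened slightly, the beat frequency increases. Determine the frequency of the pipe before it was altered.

|f − 533| = 5, so the pipe was at either 528 Hz or 538 Hz.
A shorter pipe has a higher fundamental; the adjustment raises the pipe's frequency.
The beat rate rose, so the adjustment moved the pipe further from 533 Hz — it was already above the reference.

538 Hz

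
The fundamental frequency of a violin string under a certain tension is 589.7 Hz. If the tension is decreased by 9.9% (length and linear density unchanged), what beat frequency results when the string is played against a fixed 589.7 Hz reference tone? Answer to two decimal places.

For a string, f ∝ √T, so the new frequency is 589.7·√0.901 = 559.7493 Hz.
f_beat = |559.7493 − 589.7| = 29.95 Hz.

29.95 Hz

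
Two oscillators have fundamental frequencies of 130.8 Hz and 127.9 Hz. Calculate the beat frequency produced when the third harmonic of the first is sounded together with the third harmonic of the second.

Third harmonic of the first: 3·130.8 = 392.4 Hz.
Third harmonic of the second: 3·127.9 = 383.7 Hz.
f_beat = |392.4 − 383.7| = 8.7 Hz.

8.7 Hz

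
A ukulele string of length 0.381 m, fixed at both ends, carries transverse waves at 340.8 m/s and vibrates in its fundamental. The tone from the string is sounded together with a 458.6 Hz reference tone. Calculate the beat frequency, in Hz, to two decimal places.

For a string fixed at both ends, f_n = n·v/(2L) = 1·340.8/(2·0.381) = 447.2441 Hz.
f_beat = |447.2441 − 458.6| = 11.36 Hz.

11.36 Hz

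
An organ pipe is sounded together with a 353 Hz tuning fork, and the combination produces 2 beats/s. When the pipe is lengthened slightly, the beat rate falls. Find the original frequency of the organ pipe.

355 Hz

|f − 353| = 2, so the organ pipe was at either 351 Hz or 355 Hz.
A longer pipe has a lower fundamental; the adjustment lowers the organ pipe's frequency.
The beat rate fell, so the adjustment moved the organ pipe toward 353 Hz — it must have started above the reference.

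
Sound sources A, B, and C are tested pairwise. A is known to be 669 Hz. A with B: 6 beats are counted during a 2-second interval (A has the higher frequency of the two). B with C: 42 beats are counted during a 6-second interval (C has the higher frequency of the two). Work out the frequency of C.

A–B: Beat frequency = 6/2 = 3 Hz.
B is below A, so f_B = 669 − 3 = 666 Hz.
B–C: Beat frequency = 42/6 = 7 Hz.
C is above B, so f_C = 666 + 7 = 673 Hz.

673 Hz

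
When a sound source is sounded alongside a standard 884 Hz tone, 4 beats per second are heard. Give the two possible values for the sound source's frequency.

880 Hz or 888 Hz

|f − 884| = 4, so f = 884 ± 4.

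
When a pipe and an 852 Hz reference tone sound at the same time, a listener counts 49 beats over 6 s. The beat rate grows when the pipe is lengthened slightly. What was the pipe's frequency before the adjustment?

843.8333 Hz

Beat frequency = 49/6 = 8.1667 Hz.
|f − 852| = 8.1667, so the pipe was at either 843.8333 Hz or 860.1667 Hz.
A longer pipe has a lower fundamental; the adjustment lowers the pipe's frequency.
The beat rate rose, so the adjustment moved the pipe further from 852 Hz — it was already below the reference.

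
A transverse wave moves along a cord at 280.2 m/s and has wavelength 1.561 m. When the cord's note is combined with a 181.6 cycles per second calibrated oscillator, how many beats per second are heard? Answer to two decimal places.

2.10 Hz

Source frequency f = v/λ = 280.2/1.561 = 179.5003 Hz.
f_beat = |179.5003 − 181.6| = 2.10 Hz.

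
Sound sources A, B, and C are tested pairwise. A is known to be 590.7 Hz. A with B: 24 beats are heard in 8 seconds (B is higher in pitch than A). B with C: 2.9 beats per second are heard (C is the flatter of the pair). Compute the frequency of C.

A–B: Beat frequency = 24/8 = 3 Hz.
B is above A, so f_B = 590.7 + 3 = 593.7 Hz.
C is below B, so f_C = 593.7 − 2.9 = 590.8 Hz.

590.8 Hz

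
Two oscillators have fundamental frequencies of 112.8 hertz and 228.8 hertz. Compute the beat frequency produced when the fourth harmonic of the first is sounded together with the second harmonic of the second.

Fourth harmonic of the first: 4·112.8 = 451.2 Hz.
Second harmonic of the second: 2·228.8 = 457.6 Hz.
f_beat = |451.2 − 457.6| = 6.4 Hz.

6.4 Hz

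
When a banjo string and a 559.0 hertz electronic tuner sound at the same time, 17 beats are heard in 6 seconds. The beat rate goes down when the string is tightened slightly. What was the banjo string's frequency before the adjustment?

556.1667 Hz

Beat frequency = 17/6 = 2.8333 Hz.
|f − 559.0| = 2.8333, so the banjo string was at either 556.1667 Hz or 561.8333 Hz.
Increasing tension raises a string's frequency; the adjustment raises the banjo string's frequency.
The beat rate fell, so the adjustment moved the banjo string toward 559.0 Hz — it must have started below the reference.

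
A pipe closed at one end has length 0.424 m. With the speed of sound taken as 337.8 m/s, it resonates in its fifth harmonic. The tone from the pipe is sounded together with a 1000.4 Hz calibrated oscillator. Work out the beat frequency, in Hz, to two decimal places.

4.53 Hz

Closed pipe (odd harmonics): f_n = n·v/(4L) = 5·337.8/(4·0.424) = 995.8726 Hz.
f_beat = |995.8726 − 1000.4| = 4.53 Hz.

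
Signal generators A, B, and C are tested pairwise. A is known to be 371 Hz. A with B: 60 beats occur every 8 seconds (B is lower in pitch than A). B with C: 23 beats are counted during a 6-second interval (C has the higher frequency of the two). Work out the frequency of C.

367.3333 Hz

A–B: Beat frequency = 60/8 = 7.5 Hz.
B is below A, so f_B = 371 − 7.5 = 363.5 Hz.
B–C: Beat frequency = 23/6 = 3.8333 Hz.
C is above B, so f_C = 363.5 + 3.8333 = 367.3333 Hz.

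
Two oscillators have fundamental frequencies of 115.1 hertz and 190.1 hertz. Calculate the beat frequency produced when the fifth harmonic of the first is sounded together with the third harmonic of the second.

5.2 Hz

Fifth harmonic of the first: 5·115.1 = 575.5 Hz.
Third harmonic of the second: 3·190.1 = 570.3 Hz.
f_beat = |575.5 − 570.3| = 5.2 Hz.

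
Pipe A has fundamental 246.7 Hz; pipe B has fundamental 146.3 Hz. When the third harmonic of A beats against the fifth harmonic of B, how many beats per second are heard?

Third harmonic of the first: 3·246.7 = 740.1 Hz.
Fifth harmonic of the second: 5·146.3 = 731.5 Hz.
f_beat = |740.1 − 731.5| = 8.6 Hz.

8.6 Hz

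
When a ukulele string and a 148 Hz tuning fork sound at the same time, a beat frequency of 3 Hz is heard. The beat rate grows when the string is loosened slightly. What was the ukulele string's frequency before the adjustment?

145 Hz

|f − 148| = 3, so the ukulele string was at either 145 Hz or 151 Hz.
Reducing tension lowers a string's frequency; the adjustment lowers the ukulele string's frequency.
The beat rate rose, so the adjustment moved the ukulele string further from 148 Hz — it was already below the reference.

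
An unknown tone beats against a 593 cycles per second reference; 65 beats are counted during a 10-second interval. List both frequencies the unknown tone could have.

Beat frequency = 65/10 = 6.5 Hz.
|f − 593| = 6.5, so f = 593 ± 6.5.

586.5 Hz or 599.5 Hz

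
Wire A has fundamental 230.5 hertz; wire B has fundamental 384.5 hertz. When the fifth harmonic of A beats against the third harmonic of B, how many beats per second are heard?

Fifth harmonic of the first: 5·230.5 = 1152.5 Hz.
Third harmonic of the second: 3·384.5 = 1153.5 Hz.
f_beat = |1152.5 − 1153.5| = 1.0 Hz.

1.0 Hz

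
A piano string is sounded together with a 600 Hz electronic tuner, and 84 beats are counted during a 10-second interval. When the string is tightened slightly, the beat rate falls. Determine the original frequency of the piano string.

591.6 Hz

Beat frequency = 84/10 = 8.4 Hz.
|f − 600| = 8.4, so the piano string was at either 591.6 Hz or 608.4 Hz.
Increasing tension raises a string's frequency; the adjustment raises the piano string's frequency.
The beat rate fell, so the adjustment moved the piano string toward 600 Hz — it must have started below the reference.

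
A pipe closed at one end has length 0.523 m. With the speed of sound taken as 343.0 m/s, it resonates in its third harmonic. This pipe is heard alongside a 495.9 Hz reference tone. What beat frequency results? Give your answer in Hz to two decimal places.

4.03 Hz

Closed pipe (odd harmonics): f_n = n·v/(4L) = 3·343.0/(4·0.523) = 491.8738 Hz.
f_beat = |491.8738 − 495.9| = 4.03 Hz.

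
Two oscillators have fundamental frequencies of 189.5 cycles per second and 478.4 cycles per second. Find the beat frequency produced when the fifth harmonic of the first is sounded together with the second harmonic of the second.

9.3 Hz

Fifth harmonic of the first: 5·189.5 = 947.5 Hz.
Second harmonic of the second: 2·478.4 = 956.8 Hz.
f_beat = |947.5 − 956.8| = 9.3 Hz.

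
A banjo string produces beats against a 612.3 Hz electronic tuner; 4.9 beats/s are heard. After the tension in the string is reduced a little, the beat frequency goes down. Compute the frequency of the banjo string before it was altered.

|f − 612.3| = 4.9, so the banjo string was at either 607.4 Hz or 617.2 Hz.
Lower tension means lower frequency; the adjustment lowers the banjo string's frequency.
The beat rate fell, so the adjustment moved the banjo string toward 612.3 Hz — it must have started above the reference.

617.2 Hz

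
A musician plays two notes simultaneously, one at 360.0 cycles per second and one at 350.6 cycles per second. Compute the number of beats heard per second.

f_beat = |f₁ − f₂|.
|360.0 − 350.6| = 9.4 Hz.

9.4 Hz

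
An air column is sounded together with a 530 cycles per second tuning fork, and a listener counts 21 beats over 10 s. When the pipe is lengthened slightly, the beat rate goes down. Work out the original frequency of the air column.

532.1 Hz

Beat frequency = 21/10 = 2.1 Hz.
|f − 530| = 2.1, so the air column was at either 527.9 Hz or 532.1 Hz.
A longer pipe has a lower fundamental; the adjustment lowers the air column's frequency.
The beat rate fell, so the adjustment moved the air column toward 530 Hz — it must have started above the reference.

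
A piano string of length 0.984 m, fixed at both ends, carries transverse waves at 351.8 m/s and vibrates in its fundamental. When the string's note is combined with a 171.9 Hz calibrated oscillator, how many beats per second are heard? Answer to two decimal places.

6.86 Hz

For a string fixed at both ends, f_n = n·v/(2L) = 1·351.8/(2·0.984) = 178.7602 Hz.
f_beat = |178.7602 − 171.9| = 6.86 Hz.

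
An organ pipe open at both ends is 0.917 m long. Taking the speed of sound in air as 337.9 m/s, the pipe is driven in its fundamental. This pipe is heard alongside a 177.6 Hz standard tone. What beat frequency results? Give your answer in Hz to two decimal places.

Open pipe: f_n = n·v/(2L) = 1·337.9/(2·0.917) = 184.2421 Hz.
f_beat = |184.2421 − 177.6| = 6.64 Hz.

6.64 Hz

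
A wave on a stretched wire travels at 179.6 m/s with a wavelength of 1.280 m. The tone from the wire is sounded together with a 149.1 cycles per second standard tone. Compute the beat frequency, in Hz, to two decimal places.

8.79 Hz

Source frequency f = v/λ = 179.6/1.280 = 140.3125 Hz.
f_beat = |140.3125 − 149.1| = 8.79 Hz.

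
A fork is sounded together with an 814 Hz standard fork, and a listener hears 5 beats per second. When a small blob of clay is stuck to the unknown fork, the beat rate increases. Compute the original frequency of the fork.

|f − 814| = 5, so the fork was at either 809 Hz or 819 Hz.
Adding mass to a fork lowers its frequency; the adjustment lowers the fork's frequency.
The beat rate rose, so the adjustment moved the fork further from 814 Hz — it was already below the reference.

809 Hz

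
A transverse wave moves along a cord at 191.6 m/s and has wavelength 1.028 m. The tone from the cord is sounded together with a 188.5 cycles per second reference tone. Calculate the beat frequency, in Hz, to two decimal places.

Source frequency f = v/λ = 191.6/1.028 = 186.3813 Hz.
f_beat = |186.3813 − 188.5| = 2.12 Hz.

2.12 Hz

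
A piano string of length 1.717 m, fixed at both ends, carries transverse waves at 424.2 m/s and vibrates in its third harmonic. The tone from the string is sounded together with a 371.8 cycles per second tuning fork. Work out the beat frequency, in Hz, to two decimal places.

For a string fixed at both ends, f_n = n·v/(2L) = 3·424.2/(2·1.717) = 370.5882 Hz.
f_beat = |370.5882 − 371.8| = 1.21 Hz.

1.21 Hz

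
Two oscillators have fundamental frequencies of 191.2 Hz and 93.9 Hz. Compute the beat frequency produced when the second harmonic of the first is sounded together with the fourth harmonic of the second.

6.8 Hz

Second harmonic of the first: 2·191.2 = 382.4 Hz.
Fourth harmonic of the second: 4·93.9 = 375.6 Hz.
f_beat = |382.4 − 375.6| = 6.8 Hz.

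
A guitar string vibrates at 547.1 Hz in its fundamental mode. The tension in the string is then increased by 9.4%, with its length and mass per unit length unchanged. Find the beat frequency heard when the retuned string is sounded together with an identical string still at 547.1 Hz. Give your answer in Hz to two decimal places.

For a string, f ∝ √T, so the new frequency is 547.1·√1.094 = 572.2363 Hz.
f_beat = |572.2363 − 547.1| = 25.14 Hz.

25.14 Hz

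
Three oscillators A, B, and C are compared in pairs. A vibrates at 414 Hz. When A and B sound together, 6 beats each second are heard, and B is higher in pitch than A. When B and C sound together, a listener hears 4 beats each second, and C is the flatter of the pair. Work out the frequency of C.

B is above A, so f_B = 414 + 6 = 420 Hz.
C is below B, so f_C = 420 − 4 = 416 Hz.

416 Hz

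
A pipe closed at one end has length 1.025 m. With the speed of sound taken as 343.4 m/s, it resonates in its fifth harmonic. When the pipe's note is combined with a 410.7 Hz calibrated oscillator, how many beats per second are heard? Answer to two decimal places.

8.08 Hz

Closed pipe (odd harmonics): f_n = n·v/(4L) = 5·343.4/(4·1.025) = 418.7805 Hz.
f_beat = |418.7805 − 410.7| = 8.08 Hz.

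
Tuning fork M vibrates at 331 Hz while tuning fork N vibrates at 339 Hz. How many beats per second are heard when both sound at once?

8 Hz

Beats arise from superposition of two nearby frequencies; the beat rate is |f₁ − f₂|.
|331 − 339| = 8 Hz.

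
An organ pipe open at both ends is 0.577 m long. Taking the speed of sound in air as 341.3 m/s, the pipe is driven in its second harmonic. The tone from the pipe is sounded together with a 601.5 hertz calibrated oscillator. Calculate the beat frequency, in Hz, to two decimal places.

Open pipe: f_n = n·v/(2L) = 2·341.3/(2·0.577) = 591.5078 Hz.
f_beat = |591.5078 − 601.5| = 9.99 Hz.

9.99 Hz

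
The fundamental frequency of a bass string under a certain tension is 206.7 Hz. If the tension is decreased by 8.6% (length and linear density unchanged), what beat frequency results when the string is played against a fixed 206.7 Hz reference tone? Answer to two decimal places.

9.09 Hz

For a string, f ∝ √T, so the new frequency is 206.7·√0.914 = 197.6121 Hz.
f_beat = |197.6121 − 206.7| = 9.09 Hz.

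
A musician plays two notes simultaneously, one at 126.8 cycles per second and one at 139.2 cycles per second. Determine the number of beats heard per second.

12.4 Hz

Beats arise from superposition of two nearby frequencies; the beat rate is |f₁ − f₂|.
|126.8 − 139.2| = 12.4 Hz.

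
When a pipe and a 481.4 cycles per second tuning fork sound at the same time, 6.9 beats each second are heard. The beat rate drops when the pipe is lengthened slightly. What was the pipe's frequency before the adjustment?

488.3 Hz

|f − 481.4| = 6.9, so the pipe was at either 474.5 Hz or 488.3 Hz.
A longer pipe has a lower fundamental; the adjustment lowers the pipe's frequency.
The beat rate fell, so the adjustment moved the pipe toward 481.4 Hz — it must have started above the reference.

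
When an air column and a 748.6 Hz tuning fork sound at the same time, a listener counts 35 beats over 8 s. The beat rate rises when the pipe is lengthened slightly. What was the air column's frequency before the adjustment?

Beat frequency = 35/8 = 4.375 Hz.
|f − 748.6| = 4.375, so the air column was at either 744.225 Hz or 752.975 Hz.
A longer pipe has a lower fundamental; the adjustment lowers the air column's frequency.
The beat rate rose, so the adjustment moved the air column further from 748.6 Hz — it was already below the reference.

744.225 Hz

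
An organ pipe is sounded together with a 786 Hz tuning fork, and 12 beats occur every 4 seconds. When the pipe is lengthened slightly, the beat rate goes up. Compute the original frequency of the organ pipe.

Beat frequency = 12/4 = 3 Hz.
|f − 786| = 3, so the organ pipe was at either 783 Hz or 789 Hz.
A longer pipe has a lower fundamental; the adjustment lowers the organ pipe's frequency.
The beat rate rose, so the adjustment moved the organ pipe further from 786 Hz — it was already below the reference.

783 Hz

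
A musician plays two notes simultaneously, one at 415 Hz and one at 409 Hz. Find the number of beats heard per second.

6 Hz

The beat frequency equals the magnitude of the frequency difference.
|415 − 409| = 6 Hz.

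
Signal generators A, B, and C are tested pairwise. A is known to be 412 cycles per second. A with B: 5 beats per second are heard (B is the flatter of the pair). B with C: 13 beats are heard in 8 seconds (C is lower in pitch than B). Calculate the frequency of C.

B is below A, so f_B = 412 − 5 = 407 Hz.
B–C: Beat frequency = 13/8 = 1.625 Hz.
C is below B, so f_C = 407 − 1.625 = 405.375 Hz.

405.375 Hz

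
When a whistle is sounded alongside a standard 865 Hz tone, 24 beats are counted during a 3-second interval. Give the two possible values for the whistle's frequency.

Beat frequency = 24/3 = 8 Hz.
|f − 865| = 8, so f = 865 ± 8.

857 Hz or 873 Hz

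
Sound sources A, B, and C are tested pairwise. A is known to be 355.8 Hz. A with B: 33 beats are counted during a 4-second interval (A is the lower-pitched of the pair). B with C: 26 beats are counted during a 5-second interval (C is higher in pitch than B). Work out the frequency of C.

369.25 Hz

A–B: Beat frequency = 33/4 = 8.25 Hz.
B is above A, so f_B = 355.8 + 8.25 = 364.05 Hz.
B–C: Beat frequency = 26/5 = 5.2 Hz.
C is above B, so f_C = 364.05 + 5.2 = 369.25 Hz.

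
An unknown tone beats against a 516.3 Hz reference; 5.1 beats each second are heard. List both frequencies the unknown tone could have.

|f − 516.3| = 5.1, so f = 516.3 ± 5.1.

511.2 Hz or 521.4 Hz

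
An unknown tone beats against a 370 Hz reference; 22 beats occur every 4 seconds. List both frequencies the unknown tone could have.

364.5 Hz or 375.5 Hz

Beat frequency = 22/4 = 5.5 Hz.
|f − 370| = 5.5, so f = 370 ± 5.5.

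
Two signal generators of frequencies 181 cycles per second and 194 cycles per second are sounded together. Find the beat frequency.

13 Hz

The beat frequency equals the magnitude of the frequency difference.
|181 − 194| = 13 Hz.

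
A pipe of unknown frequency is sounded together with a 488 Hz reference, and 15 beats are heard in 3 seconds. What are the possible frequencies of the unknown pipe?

Beat frequency = 15/3 = 5 Hz.
|f − 488| = 5, so f = 488 ± 5.

483 Hz or 493 Hz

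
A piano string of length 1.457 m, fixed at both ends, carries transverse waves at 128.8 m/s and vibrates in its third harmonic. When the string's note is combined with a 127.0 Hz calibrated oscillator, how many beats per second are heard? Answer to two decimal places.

For a string fixed at both ends, f_n = n·v/(2L) = 3·128.8/(2·1.457) = 132.6012 Hz.
f_beat = |132.6012 − 127.0| = 5.60 Hz.

5.60 Hz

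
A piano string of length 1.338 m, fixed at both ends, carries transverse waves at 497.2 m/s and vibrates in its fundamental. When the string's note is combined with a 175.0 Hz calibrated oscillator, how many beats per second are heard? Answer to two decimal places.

For a string fixed at both ends, f_n = n·v/(2L) = 1·497.2/(2·1.338) = 185.7997 Hz.
f_beat = |185.7997 − 175.0| = 10.80 Hz.

10.80 Hz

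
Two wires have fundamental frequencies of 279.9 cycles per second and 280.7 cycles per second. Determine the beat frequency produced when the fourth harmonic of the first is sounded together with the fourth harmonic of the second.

3.2 Hz

Fourth harmonic of the first: 4·279.9 = 1119.6 Hz.
Fourth harmonic of the second: 4·280.7 = 1122.8 Hz.
f_beat = |1119.6 − 1122.8| = 3.2 Hz.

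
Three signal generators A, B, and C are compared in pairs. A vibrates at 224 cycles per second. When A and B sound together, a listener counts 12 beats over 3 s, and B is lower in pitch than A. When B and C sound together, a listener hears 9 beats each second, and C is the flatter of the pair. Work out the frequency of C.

A–B: Beat frequency = 12/3 = 4 Hz.
B is below A, so f_B = 224 − 4 = 220 Hz.
C is below B, so f_C = 220 − 9 = 211 Hz.

211 Hz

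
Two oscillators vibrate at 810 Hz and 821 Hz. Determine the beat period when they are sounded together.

0.091 s

f_beat = |810 − 821| = 11 Hz.
Beat period T = 1 / f_beat = 1 / 11 s.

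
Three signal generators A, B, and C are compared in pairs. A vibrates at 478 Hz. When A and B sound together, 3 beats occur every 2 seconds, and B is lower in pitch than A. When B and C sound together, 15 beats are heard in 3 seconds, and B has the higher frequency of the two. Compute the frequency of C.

471.5 Hz

A–B: Beat frequency = 3/2 = 1.5 Hz.
B is below A, so f_B = 478 − 1.5 = 476.5 Hz.
B–C: Beat frequency = 15/3 = 5 Hz.
C is below B, so f_C = 476.5 − 5 = 471.5 Hz.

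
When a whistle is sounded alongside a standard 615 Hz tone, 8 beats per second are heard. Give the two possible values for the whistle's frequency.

607 Hz or 623 Hz

|f − 615| = 8, so f = 615 ± 8.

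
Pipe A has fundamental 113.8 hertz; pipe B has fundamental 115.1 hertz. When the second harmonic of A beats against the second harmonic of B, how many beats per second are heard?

Second harmonic of the first: 2·113.8 = 227.6 Hz.
Second harmonic of the second: 2·115.1 = 230.2 Hz.
f_beat = |227.6 − 230.2| = 2.6 Hz.

2.6 Hz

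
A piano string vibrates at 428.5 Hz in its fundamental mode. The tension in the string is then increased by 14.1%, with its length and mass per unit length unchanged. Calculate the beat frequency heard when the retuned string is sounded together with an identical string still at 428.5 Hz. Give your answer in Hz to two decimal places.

For a string, f ∝ √T, so the new frequency is 428.5·√1.141 = 457.7134 Hz.
f_beat = |457.7134 − 428.5| = 29.21 Hz.

29.21 Hz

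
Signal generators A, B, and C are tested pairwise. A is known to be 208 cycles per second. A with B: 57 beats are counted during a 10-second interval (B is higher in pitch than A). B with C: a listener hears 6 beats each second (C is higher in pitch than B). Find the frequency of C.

219.7 Hz

A–B: Beat frequency = 57/10 = 5.7 Hz.
B is above A, so f_B = 208 + 5.7 = 213.7 Hz.
C is above B, so f_C = 213.7 + 6 = 219.7 Hz.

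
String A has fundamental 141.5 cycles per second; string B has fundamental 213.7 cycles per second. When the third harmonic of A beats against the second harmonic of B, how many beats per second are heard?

Third harmonic of the first: 3·141.5 = 424.5 Hz.
Second harmonic of the second: 2·213.7 = 427.4 Hz.
f_beat = |424.5 − 427.4| = 2.9 Hz.

2.9 Hz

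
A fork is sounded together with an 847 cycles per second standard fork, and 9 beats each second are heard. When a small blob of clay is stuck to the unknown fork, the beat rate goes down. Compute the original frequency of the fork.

|f − 847| = 9, so the fork was at either 838 Hz or 856 Hz.
Adding mass to a fork lowers its frequency; the adjustment lowers the fork's frequency.
The beat rate fell, so the adjustment moved the fork toward 847 Hz — it must have started above the reference.

856 Hz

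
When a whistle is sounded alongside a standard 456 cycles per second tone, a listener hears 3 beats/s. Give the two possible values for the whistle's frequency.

|f − 456| = 3, so f = 456 ± 3.

453 Hz or 459 Hz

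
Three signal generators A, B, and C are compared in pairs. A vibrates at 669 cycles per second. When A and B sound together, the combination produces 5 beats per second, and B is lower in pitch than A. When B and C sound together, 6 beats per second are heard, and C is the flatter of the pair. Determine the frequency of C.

658 Hz

B is below A, so f_B = 669 − 5 = 664 Hz.
C is below B, so f_C = 664 − 6 = 658 Hz.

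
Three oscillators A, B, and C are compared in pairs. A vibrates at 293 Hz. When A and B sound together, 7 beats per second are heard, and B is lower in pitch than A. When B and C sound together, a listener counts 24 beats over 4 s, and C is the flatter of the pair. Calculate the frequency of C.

B is below A, so f_B = 293 − 7 = 286 Hz.
B–C: Beat frequency = 24/4 = 6 Hz.
C is below B, so f_C = 286 − 6 = 280 Hz.

280 Hz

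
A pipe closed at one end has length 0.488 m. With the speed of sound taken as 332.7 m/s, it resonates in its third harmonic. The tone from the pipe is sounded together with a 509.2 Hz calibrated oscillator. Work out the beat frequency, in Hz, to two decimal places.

2.12 Hz

Closed pipe (odd harmonics): f_n = n·v/(4L) = 3·332.7/(4·0.488) = 511.3217 Hz.
f_beat = |511.3217 − 509.2| = 2.12 Hz.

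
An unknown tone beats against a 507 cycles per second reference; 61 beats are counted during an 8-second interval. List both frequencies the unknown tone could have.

Beat frequency = 61/8 = 7.625 Hz.
|f − 507| = 7.625, so f = 507 ± 7.625.

499.375 Hz or 514.625 Hz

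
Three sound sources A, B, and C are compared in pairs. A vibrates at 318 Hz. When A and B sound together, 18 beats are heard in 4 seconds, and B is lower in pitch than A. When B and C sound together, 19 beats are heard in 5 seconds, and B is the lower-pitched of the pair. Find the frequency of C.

317.3 Hz

A–B: Beat frequency = 18/4 = 4.5 Hz.
B is below A, so f_B = 318 − 4.5 = 313.5 Hz.
B–C: Beat frequency = 19/5 = 3.8 Hz.
C is above B, so f_C = 313.5 + 3.8 = 317.3 Hz.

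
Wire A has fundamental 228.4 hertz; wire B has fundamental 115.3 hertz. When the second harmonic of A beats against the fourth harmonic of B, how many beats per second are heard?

4.4 Hz

Second harmonic of the first: 2·228.4 = 456.8 Hz.
Fourth harmonic of the second: 4·115.3 = 461.2 Hz.
f_beat = |456.8 − 461.2| = 4.4 Hz.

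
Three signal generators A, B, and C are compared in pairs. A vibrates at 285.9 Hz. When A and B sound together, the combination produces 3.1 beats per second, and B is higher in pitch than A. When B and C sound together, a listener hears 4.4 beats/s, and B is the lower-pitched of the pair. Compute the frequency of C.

293.4 Hz

B is above A, so f_B = 285.9 + 3.1 = 289 Hz.
C is above B, so f_C = 289 + 4.4 = 293.4 Hz.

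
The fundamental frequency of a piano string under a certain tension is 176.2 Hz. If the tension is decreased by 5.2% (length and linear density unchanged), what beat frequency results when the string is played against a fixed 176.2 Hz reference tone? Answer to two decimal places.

4.64 Hz

For a string, f ∝ √T, so the new frequency is 176.2·√0.948 = 171.5576 Hz.
f_beat = |171.5576 − 176.2| = 4.64 Hz.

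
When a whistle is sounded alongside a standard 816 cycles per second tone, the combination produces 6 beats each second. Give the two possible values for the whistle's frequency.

|f − 816| = 6, so f = 816 ± 6.

810 Hz or 822 Hz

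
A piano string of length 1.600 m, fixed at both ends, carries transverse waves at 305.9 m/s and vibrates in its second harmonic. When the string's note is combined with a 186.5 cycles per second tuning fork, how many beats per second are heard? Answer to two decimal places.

For a string fixed at both ends, f_n = n·v/(2L) = 2·305.9/(2·1.600) = 191.1875 Hz.
f_beat = |191.1875 − 186.5| = 4.69 Hz.

4.69 Hz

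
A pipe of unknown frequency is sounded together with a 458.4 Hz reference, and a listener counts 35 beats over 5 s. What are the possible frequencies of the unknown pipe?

Beat frequency = 35/5 = 7 Hz.
|f − 458.4| = 7, so f = 458.4 ± 7.

451.4 Hz or 465.4 Hz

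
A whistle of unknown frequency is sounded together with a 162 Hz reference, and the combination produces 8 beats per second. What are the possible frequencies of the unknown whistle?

154 Hz or 170 Hz

|f − 162| = 8, so f = 162 ± 8.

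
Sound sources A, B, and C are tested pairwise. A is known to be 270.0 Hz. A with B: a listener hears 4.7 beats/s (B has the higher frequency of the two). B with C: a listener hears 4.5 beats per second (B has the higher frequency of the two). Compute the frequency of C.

B is above A, so f_B = 270.0 + 4.7 = 274.7 Hz.
C is below B, so f_C = 274.7 − 4.5 = 270.2 Hz.

270.2 Hz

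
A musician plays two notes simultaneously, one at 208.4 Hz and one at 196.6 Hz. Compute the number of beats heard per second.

Beats arise from superposition of two nearby frequencies; the beat rate is |f₁ − f₂|.
|208.4 − 196.6| = 11.8 Hz.

11.8 Hz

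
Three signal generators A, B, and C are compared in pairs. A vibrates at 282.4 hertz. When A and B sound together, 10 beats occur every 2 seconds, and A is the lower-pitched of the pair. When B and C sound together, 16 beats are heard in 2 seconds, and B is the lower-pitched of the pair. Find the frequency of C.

295.4 Hz

A–B: Beat frequency = 10/2 = 5 Hz.
B is above A, so f_B = 282.4 + 5 = 287.4 Hz.
B–C: Beat frequency = 16/2 = 8 Hz.
C is above B, so f_C = 287.4 + 8 = 295.4 Hz.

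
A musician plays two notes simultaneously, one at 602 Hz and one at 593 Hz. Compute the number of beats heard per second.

9 Hz

Beats arise from superposition of two nearby frequencies; the beat rate is |f₁ − f₂|.
|602 − 593| = 9 Hz.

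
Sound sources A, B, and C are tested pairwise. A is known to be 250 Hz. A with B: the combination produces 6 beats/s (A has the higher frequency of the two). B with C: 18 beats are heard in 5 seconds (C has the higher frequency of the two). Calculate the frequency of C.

B is below A, so f_B = 250 − 6 = 244 Hz.
B–C: Beat frequency = 18/5 = 3.6 Hz.
C is above B, so f_C = 244 + 3.6 = 247.6 Hz.

247.6 Hz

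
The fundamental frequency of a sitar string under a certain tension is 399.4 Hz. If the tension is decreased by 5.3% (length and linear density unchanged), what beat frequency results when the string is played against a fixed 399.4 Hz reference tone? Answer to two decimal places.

For a string, f ∝ √T, so the new frequency is 399.4·√0.947 = 388.6718 Hz.
f_beat = |388.6718 − 399.4| = 10.73 Hz.

10.73 Hz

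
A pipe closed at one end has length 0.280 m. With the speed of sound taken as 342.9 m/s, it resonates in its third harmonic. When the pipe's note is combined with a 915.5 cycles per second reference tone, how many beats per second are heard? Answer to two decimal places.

Closed pipe (odd harmonics): f_n = n·v/(4L) = 3·342.9/(4·0.280) = 918.4821 Hz.
f_beat = |918.4821 − 915.5| = 2.98 Hz.

2.98 Hz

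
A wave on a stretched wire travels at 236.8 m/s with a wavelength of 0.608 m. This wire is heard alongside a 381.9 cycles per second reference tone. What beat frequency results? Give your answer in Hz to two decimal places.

Source frequency f = v/λ = 236.8/0.608 = 389.4737 Hz.
f_beat = |389.4737 − 381.9| = 7.57 Hz.

7.57 Hz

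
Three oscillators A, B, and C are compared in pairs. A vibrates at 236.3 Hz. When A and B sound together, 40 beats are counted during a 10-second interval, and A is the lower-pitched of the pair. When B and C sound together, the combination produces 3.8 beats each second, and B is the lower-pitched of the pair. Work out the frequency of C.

A–B: Beat frequency = 40/10 = 4 Hz.
B is above A, so f_B = 236.3 + 4 = 240.3 Hz.
C is above B, so f_C = 240.3 + 3.8 = 244.1 Hz.

244.1 Hz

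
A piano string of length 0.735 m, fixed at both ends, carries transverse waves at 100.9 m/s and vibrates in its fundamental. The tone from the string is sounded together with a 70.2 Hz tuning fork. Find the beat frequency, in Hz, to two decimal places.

For a string fixed at both ends, f_n = n·v/(2L) = 1·100.9/(2·0.735) = 68.6395 Hz.
f_beat = |68.6395 − 70.2| = 1.56 Hz.

1.56 Hz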